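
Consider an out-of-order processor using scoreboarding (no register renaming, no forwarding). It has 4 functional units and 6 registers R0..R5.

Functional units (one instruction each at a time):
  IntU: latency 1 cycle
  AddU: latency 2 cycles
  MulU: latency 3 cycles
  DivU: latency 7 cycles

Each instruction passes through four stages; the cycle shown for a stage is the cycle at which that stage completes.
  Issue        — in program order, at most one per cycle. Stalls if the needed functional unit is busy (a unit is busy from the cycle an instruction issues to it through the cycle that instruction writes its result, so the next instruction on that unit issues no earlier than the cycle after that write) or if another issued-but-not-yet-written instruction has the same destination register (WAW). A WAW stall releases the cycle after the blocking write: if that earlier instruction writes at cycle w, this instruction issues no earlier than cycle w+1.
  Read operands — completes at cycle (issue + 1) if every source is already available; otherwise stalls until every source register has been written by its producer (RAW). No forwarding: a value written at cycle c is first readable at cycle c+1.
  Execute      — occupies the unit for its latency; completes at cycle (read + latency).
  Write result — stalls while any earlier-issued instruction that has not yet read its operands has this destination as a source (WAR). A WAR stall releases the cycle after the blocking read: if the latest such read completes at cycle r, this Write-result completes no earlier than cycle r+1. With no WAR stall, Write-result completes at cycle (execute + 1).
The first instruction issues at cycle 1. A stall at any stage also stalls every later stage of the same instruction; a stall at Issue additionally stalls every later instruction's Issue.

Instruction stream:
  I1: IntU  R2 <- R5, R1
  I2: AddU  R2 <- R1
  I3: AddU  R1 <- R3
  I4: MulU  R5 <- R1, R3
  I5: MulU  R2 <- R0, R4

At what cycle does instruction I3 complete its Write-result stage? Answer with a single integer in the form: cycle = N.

cycle = 14

1) issue 1, read 2, done 3, write 4
2) issue 5, read 6, done 8, write 9  <WAW R2: wait I1 write@4>
3) issue 10, read 11, done 13, write 14  <struct: AddU busy until I2 writes@9>
4) issue 11, read 15, done 18, write 19  <RAW R1: wait I3 write@14>
5) issue 20, read 21, done 24, write 25  <struct: MulU busy until I4 writes@19>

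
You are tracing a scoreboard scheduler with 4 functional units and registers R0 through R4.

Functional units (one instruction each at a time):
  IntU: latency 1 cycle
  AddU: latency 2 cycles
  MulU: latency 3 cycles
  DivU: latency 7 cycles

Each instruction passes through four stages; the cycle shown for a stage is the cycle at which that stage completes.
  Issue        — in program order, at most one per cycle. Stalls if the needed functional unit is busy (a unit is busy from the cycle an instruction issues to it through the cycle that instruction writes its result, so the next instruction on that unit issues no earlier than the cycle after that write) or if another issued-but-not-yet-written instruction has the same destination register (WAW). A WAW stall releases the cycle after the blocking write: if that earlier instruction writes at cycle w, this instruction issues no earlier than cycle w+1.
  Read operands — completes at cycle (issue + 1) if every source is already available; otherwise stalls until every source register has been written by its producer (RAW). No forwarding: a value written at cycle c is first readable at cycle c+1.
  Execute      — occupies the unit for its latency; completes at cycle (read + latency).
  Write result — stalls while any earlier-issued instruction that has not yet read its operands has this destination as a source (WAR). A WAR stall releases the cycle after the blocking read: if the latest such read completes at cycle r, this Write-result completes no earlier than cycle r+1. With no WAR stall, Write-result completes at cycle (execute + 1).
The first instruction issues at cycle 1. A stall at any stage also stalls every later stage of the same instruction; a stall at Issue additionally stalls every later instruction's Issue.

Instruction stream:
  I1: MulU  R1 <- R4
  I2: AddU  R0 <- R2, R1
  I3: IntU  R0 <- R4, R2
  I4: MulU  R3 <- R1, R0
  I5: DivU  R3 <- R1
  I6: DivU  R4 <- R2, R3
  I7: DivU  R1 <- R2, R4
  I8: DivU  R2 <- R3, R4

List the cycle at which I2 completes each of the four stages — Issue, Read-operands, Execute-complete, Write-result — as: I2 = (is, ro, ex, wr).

I2 = (2, 7, 9, 10)

1) issue 1, read 2, done 5, write 6
2) issue 2, read 7, done 9, write 10  <RAW R1: wait I1 write@6>
3) issue 11, read 12, done 13, write 14  <WAW R0: wait I2 write@10>
4) issue 12, read 15, done 18, write 19  <RAW R0: wait I3 write@14>
5) issue 20, read 21, done 28, write 29  <WAW R3: wait I4 write@19>
6) issue 30, read 31, done 38, write 39  <struct: DivU busy until I5 writes@29>
7) issue 40, read 41, done 48, write 49  <struct: DivU busy until I6 writes@39>
8) issue 50, read 51, done 58, write 59  <struct: DivU busy until I7 writes@49>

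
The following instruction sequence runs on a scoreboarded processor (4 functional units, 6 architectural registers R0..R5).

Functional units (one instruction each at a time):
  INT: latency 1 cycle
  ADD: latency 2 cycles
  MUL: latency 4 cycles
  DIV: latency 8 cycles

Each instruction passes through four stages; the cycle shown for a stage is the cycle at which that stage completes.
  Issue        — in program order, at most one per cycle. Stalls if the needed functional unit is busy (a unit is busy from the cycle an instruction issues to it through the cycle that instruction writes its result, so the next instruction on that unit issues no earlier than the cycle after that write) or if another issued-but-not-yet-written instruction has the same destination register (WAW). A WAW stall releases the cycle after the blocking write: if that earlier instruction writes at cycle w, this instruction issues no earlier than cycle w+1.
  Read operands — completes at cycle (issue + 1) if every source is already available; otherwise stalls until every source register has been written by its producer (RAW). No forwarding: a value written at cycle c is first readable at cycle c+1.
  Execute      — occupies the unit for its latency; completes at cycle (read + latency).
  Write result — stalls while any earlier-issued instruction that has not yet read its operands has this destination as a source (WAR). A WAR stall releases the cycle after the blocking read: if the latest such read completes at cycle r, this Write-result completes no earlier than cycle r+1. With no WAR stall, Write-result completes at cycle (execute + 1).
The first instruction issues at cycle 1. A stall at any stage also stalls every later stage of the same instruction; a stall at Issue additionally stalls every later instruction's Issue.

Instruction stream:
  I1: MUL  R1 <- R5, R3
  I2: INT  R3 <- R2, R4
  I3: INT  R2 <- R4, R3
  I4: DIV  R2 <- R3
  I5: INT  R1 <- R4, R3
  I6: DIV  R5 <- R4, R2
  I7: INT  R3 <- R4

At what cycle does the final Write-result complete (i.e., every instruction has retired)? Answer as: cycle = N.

t=1  I1→MUL
t=2  I1 RO, I2→INT
t=3  I2 RO
t=4  I2 EX
t=5  I2 WR R3
t=6  I1 EX, I3→INT
t=7  I1 WR R1, I3 RO
t=8  I3 EX
t=9  I3 WR R2
t=10  I4→DIV
t=11  I4 RO, I5→INT
t=12  I5 RO
t=13  I5 EX
t=14  I5 WR R1
t=19  I4 EX
t=20  I4 WR R2
t=21  I6→DIV
t=22  I6 RO, I7→INT
t=23  I7 RO
t=24  I7 EX
t=25  I7 WR R3
t=30  I6 EX
t=31  I6 WR R5

cycle = 31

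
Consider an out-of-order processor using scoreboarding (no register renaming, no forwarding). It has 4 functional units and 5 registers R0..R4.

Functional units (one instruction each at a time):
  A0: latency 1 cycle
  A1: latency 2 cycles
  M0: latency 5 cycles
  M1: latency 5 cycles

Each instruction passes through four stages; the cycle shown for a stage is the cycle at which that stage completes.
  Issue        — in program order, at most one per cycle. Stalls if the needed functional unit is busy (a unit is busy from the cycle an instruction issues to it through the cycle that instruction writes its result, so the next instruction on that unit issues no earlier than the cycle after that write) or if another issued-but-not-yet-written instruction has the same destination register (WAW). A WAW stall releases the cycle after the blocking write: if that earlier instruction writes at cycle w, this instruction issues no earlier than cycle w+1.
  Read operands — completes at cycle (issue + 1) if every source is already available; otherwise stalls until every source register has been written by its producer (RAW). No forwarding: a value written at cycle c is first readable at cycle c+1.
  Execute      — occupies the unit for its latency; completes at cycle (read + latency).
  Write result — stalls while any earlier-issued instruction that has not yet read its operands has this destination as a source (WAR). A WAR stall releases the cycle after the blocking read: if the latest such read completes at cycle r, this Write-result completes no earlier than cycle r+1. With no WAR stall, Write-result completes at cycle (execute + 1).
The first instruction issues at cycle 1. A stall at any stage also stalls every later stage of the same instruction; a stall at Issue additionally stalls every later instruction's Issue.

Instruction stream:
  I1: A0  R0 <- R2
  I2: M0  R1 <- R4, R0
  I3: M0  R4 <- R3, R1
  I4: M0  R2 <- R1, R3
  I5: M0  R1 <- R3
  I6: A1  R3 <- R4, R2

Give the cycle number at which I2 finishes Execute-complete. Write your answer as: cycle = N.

cycle = 10

t=1  I1 issues→A0
t=2  I1 reads; I2 issues→M0
t=3  I1 exec-done
t=4  I1 writes R0
t=5  I2 reads
t=10  I2 exec-done
t=11  I2 writes R1
t=12  I3 issues→M0
t=13  I3 reads
t=18  I3 exec-done
t=19  I3 writes R4
t=20  I4 issues→M0
t=21  I4 reads
t=26  I4 exec-done
t=27  I4 writes R2
t=28  I5 issues→M0
t=29  I5 reads; I6 issues→A1
t=30  I6 reads
t=32  I6 exec-done
t=33  I6 writes R3
t=34  I5 exec-done
t=35  I5 writes R1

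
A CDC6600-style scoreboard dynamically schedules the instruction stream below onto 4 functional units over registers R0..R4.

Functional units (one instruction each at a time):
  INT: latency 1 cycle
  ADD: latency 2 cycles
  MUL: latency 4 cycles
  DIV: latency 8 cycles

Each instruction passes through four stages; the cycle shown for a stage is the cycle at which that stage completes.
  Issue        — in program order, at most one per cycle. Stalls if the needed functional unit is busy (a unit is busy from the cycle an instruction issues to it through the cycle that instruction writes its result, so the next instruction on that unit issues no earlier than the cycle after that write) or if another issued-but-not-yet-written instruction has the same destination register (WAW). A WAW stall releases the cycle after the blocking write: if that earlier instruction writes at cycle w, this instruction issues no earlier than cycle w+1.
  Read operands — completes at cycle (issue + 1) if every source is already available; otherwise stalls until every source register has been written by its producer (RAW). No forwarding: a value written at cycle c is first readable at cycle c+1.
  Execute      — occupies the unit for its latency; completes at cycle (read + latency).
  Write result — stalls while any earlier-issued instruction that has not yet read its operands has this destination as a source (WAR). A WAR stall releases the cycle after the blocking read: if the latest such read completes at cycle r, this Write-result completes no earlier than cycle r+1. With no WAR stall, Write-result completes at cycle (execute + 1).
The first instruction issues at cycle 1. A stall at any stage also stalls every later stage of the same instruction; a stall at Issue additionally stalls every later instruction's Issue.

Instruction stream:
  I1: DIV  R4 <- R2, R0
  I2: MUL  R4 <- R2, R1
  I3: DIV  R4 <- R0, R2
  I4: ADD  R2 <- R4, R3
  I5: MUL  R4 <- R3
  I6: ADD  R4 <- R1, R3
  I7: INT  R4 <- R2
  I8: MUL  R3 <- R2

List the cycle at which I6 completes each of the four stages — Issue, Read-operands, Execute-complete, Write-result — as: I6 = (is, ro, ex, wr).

I1: IS=1 RO=2 EX=10 WR=11
I2: IS=12 RO=13 EX=17 WR=18  [WAW R4: wait I1 write@11]
I3: IS=19 RO=20 EX=28 WR=29  [WAW R4: wait I2 write@18]
I4: IS=20 RO=30 EX=32 WR=33  [RAW R4: wait I3 write@29]
I5: IS=30 RO=31 EX=35 WR=36  [WAW R4: wait I3 write@29]
I6: IS=37 RO=38 EX=40 WR=41  [WAW R4: wait I5 write@36]
I7: IS=42 RO=43 EX=44 WR=45  [WAW R4: wait I6 write@41]
I8: IS=43 RO=44 EX=48 WR=49

I6 = (37, 38, 40, 41)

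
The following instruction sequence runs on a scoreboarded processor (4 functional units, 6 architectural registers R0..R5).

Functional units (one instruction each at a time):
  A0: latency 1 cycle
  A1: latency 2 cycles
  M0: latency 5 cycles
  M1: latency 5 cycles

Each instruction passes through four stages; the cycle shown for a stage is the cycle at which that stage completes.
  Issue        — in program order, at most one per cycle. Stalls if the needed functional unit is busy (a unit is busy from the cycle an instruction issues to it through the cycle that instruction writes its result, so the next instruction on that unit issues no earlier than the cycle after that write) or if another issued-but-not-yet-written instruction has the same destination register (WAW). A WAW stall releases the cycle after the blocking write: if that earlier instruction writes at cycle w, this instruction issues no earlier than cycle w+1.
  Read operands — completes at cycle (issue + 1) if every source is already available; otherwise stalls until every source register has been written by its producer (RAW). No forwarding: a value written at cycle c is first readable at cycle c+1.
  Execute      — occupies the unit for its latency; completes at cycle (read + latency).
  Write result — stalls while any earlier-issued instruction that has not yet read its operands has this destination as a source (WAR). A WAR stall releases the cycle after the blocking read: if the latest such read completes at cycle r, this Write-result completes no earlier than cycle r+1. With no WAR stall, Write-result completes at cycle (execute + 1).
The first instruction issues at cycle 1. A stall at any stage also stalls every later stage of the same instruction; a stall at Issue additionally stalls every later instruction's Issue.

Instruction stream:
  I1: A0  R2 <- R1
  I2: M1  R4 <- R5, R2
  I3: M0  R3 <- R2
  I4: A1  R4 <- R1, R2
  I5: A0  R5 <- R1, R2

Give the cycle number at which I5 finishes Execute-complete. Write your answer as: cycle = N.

cycle = 15

t=1  I1 issues→A0
t=2  I1 reads, I2 issues→M1
t=3  I1 exec-done, I3 issues→M0
t=4  I1 writes R2
t=5  I2 reads, I3 reads
t=10  I2 exec-done, I3 exec-done
t=11  I2 writes R4, I3 writes R3
t=12  I4 issues→A1
t=13  I4 reads, I5 issues→A0
t=14  I5 reads
t=15  I4 exec-done, I5 exec-done
t=16  I4 writes R4, I5 writes R5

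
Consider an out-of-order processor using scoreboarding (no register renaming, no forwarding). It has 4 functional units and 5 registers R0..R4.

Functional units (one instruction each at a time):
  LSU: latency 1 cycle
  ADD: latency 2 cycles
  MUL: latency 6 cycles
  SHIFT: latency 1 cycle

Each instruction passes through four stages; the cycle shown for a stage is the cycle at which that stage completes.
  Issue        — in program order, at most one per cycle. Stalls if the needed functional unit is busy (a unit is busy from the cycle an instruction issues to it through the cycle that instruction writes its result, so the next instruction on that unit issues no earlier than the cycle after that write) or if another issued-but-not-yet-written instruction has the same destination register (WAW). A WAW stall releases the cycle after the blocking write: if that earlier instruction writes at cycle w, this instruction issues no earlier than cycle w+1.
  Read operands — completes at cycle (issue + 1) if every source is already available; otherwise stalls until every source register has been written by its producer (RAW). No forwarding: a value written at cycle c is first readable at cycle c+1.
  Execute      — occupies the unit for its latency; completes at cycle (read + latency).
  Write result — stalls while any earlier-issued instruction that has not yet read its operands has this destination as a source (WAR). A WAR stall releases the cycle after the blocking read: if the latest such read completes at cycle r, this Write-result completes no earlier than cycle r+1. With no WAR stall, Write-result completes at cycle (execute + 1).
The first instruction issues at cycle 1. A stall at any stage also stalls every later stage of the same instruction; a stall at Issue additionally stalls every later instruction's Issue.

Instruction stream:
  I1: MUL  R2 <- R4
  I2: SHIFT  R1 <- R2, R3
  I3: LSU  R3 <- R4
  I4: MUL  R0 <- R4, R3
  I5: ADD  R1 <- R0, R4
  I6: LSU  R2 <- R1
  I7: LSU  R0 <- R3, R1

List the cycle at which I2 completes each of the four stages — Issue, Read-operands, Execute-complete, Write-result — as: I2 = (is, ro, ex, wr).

I2 = (2, 10, 11, 12)

I1  is:1  ro:2  ex:8  wr:9
I2  is:2  ro:10  ex:11  wr:12  — RAW R2: wait I1 write@9
I3  is:3  ro:4  ex:5  wr:11  — WAR R3: wait I2 read@10
I4  is:10  ro:12  ex:18  wr:19  — struct: MUL busy until I1 writes@9, RAW R3: wait I3 write@11
I5  is:13  ro:20  ex:22  wr:23  — WAW R1: wait I2 write@12, RAW R0: wait I4 write@19
I6  is:14  ro:24  ex:25  wr:26  — RAW R1: wait I5 write@23
I7  is:27  ro:28  ex:29  wr:30  — struct: LSU busy until I6 writes@26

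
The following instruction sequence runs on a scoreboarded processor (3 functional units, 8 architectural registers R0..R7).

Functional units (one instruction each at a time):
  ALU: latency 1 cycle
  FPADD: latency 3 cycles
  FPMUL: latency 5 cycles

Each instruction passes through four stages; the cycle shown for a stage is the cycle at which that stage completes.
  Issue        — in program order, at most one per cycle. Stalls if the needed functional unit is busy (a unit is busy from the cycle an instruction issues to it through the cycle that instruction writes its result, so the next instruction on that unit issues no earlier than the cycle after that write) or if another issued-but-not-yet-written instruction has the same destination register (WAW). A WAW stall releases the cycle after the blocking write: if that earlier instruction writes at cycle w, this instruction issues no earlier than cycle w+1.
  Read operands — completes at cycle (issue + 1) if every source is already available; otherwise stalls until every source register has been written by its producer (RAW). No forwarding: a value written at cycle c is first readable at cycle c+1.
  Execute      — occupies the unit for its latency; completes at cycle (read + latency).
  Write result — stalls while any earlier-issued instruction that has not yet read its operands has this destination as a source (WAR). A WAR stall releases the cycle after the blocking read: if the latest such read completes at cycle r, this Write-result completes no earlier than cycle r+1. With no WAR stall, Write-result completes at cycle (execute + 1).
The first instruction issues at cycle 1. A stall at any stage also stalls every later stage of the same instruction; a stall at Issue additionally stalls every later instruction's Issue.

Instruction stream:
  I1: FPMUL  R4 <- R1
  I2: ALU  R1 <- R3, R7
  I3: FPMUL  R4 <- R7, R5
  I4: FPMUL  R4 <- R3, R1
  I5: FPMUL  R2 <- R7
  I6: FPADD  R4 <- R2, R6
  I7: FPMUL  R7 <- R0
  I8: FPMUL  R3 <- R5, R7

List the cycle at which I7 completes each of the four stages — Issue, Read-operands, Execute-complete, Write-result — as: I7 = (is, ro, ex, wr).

cycle 1: I1 dispatched to FPMUL
cycle 2: I1 operands ready; I2 dispatched to ALU
cycle 3: I2 operands ready
cycle 4: I2 complete
cycle 5: R1←I2
cycle 7: I1 complete
cycle 8: R4←I1
cycle 9: I3 dispatched to FPMUL
cycle 10: I3 operands ready
cycle 15: I3 complete
cycle 16: R4←I3
cycle 17: I4 dispatched to FPMUL
cycle 18: I4 operands ready
cycle 23: I4 complete
cycle 24: R4←I4
cycle 25: I5 dispatched to FPMUL
cycle 26: I5 operands ready; I6 dispatched to FPADD
cycle 31: I5 complete
cycle 32: R2←I5
cycle 33: I6 operands ready; I7 dispatched to FPMUL
cycle 34: I7 operands ready
cycle 36: I6 complete
cycle 37: R4←I6
cycle 39: I7 complete
cycle 40: R7←I7
cycle 41: I8 dispatched to FPMUL
cycle 42: I8 operands ready
cycle 47: I8 complete
cycle 48: R3←I8

I7 = (33, 34, 39, 40)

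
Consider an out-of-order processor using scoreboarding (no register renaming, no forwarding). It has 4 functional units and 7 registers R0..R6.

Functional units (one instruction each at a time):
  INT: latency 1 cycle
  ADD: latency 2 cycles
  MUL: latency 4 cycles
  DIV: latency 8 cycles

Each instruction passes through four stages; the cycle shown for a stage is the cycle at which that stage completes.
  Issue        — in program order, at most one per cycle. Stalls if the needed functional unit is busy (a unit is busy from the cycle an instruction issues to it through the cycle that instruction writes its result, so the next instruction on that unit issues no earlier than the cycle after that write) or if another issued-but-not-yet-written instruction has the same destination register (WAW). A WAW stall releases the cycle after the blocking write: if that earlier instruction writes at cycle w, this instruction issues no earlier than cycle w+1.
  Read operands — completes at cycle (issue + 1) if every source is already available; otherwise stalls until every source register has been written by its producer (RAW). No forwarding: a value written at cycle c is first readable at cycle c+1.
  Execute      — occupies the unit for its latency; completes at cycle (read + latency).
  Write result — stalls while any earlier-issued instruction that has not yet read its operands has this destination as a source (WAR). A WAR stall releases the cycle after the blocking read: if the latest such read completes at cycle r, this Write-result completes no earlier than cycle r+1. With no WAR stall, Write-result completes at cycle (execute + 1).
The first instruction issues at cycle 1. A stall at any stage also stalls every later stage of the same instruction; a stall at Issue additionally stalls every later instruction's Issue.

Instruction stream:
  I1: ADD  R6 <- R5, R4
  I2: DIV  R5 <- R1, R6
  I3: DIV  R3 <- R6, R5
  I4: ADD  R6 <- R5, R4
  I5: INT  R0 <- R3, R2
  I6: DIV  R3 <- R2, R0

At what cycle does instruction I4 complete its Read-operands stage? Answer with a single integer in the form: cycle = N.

cycle = 18

I1: IS=1 RO=2 EX=4 WR=5
I2: IS=2 RO=6 EX=14 WR=15  [RAW R6: wait I1 write@5]
I3: IS=16 RO=17 EX=25 WR=26  [struct: DIV busy until I2 writes@15]
I4: IS=17 RO=18 EX=20 WR=21
I5: IS=18 RO=27 EX=28 WR=29  [RAW R3: wait I3 write@26]
I6: IS=27 RO=30 EX=38 WR=39  [struct: DIV busy until I3 writes@26; RAW R0: wait I5 write@29]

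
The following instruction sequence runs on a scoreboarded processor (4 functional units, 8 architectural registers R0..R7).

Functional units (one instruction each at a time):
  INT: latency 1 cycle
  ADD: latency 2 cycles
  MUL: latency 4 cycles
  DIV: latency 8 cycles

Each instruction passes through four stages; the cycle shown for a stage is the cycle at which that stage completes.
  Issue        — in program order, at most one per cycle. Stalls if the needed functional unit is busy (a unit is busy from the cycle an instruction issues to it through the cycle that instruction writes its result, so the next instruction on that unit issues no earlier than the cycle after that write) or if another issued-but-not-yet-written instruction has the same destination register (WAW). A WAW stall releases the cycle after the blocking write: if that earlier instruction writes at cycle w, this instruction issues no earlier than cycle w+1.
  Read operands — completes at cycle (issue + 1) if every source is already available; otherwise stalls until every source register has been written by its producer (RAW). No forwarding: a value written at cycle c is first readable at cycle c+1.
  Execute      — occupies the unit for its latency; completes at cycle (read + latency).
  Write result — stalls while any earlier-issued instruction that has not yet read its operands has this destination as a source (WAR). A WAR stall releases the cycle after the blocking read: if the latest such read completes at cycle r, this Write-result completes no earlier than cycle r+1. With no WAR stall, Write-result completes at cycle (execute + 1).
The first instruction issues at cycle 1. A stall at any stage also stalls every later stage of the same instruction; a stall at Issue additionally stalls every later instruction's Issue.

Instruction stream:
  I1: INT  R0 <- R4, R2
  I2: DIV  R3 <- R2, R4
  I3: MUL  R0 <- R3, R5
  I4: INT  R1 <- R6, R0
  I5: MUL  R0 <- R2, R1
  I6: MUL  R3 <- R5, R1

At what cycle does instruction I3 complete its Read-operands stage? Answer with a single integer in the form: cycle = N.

cycle = 13

[1] I1 dispatched to INT
[2] I1 operands ready; I2 dispatched to DIV
[3] I1 complete; I2 operands ready
[4] R0←I1
[5] I3 dispatched to MUL
[6] I4 dispatched to INT
[11] I2 complete
[12] R3←I2
[13] I3 operands ready
[17] I3 complete
[18] R0←I3
[19] I4 operands ready; I5 dispatched to MUL
[20] I4 complete
[21] R1←I4
[22] I5 operands ready
[26] I5 complete
[27] R0←I5
[28] I6 dispatched to MUL
[29] I6 operands ready
[33] I6 complete
[34] R3←I6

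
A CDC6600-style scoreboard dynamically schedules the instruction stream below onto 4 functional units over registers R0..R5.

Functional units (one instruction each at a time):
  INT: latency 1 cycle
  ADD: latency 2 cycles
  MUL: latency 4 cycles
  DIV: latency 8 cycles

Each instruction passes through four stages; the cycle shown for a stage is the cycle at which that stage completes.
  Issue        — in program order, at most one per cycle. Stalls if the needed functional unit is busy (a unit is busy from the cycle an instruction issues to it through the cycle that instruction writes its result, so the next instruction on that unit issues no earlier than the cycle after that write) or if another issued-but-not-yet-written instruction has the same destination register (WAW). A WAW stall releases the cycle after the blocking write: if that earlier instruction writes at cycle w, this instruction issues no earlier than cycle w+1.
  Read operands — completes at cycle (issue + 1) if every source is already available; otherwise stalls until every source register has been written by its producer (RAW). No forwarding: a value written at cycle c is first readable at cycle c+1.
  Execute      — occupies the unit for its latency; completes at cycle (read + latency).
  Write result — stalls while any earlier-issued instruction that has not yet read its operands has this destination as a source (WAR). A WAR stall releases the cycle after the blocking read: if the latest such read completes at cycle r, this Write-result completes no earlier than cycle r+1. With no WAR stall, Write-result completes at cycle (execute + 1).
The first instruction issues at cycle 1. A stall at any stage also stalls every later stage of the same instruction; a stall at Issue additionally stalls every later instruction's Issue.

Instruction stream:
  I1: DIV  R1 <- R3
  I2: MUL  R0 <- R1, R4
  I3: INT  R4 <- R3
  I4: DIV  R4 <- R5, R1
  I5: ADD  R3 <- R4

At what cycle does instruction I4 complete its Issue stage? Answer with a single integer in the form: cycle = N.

cycle = 14

[1] I1 issues→DIV
[2] I1 reads; I2 issues→MUL
[3] I3 issues→INT
[4] I3 reads
[5] I3 exec-done
[10] I1 exec-done
[11] I1 writes R1
[12] I2 reads
[13] I3 writes R4
[14] I4 issues→DIV
[15] I4 reads; I5 issues→ADD
[16] I2 exec-done
[17] I2 writes R0
[23] I4 exec-done
[24] I4 writes R4
[25] I5 reads
[27] I5 exec-done
[28] I5 writes R3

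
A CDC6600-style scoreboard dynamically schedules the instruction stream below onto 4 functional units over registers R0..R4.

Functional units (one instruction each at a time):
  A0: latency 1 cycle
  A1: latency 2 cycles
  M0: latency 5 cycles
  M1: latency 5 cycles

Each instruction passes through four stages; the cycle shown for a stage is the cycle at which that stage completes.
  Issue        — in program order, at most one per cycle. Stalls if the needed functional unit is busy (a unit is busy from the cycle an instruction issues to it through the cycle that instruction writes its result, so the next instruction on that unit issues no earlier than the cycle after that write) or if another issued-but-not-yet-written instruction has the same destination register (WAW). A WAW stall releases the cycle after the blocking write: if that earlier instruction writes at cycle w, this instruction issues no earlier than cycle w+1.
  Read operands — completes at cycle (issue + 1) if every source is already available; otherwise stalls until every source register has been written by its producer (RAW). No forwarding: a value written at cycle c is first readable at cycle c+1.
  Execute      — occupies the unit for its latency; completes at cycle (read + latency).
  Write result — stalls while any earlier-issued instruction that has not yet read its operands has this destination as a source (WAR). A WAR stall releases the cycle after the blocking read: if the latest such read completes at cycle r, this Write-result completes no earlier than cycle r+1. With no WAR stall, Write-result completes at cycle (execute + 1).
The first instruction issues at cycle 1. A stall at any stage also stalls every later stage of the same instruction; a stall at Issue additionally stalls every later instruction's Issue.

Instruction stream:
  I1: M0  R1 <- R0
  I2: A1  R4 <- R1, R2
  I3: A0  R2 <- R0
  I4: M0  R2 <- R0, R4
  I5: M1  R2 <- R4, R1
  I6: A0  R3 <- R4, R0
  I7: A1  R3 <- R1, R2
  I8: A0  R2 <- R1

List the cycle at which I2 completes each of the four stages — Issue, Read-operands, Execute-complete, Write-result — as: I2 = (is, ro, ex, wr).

I2 = (2, 9, 11, 12)

t=1  issue I1 (M0)
t=2  I1 read-ops · issue I2 (A1)
t=3  issue I3 (A0)
t=4  I3 read-ops
t=5  I3 finished on A0
t=7  I1 finished on M0
t=8  I1→R1
t=9  I2 read-ops
t=10  I3→R2
t=11  I2 finished on A1 · issue I4 (M0)
t=12  I2→R4
t=13  I4 read-ops
t=18  I4 finished on M0
t=19  I4→R2
t=20  issue I5 (M1)
t=21  I5 read-ops · issue I6 (A0)
t=22  I6 read-ops
t=23  I6 finished on A0
t=24  I6→R3
t=25  issue I7 (A1)
t=26  I5 finished on M1
t=27  I5→R2
t=28  I7 read-ops · issue I8 (A0)
t=29  I8 read-ops
t=30  I7 finished on A1 · I8 finished on A0
t=31  I7→R3 · I8→R2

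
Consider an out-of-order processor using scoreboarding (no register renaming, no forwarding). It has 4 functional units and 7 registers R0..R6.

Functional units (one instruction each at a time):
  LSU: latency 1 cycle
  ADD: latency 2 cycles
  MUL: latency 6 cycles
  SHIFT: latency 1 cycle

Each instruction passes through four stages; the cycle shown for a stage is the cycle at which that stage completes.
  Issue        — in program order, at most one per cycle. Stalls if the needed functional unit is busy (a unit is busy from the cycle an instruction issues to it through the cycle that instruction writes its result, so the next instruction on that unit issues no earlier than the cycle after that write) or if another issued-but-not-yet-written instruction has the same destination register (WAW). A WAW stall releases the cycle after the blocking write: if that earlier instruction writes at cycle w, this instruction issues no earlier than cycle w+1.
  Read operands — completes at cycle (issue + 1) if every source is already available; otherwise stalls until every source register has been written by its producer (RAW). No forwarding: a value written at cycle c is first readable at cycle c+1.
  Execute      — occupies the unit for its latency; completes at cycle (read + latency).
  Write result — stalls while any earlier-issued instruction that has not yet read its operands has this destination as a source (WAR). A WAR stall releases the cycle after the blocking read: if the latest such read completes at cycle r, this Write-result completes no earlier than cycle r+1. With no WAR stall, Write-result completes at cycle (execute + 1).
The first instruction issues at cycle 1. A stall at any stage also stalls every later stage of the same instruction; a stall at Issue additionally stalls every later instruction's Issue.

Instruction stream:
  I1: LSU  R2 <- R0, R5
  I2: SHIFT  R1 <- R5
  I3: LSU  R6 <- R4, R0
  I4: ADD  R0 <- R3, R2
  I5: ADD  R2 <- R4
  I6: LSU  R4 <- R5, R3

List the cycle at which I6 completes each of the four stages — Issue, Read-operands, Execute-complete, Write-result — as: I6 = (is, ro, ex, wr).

  I1 | 1 | 2 | 3 | 4
  I2 | 2 | 3 | 4 | 5
  I3 | 5 | 6 | 7 | 8   struct: LSU busy until I1 writes@4
  I4 | 6 | 7 | 9 | 10
  I5 | 11 | 12 | 14 | 15   struct: ADD busy until I4 writes@10
  I6 | 12 | 13 | 14 | 15

I6 = (12, 13, 14, 15)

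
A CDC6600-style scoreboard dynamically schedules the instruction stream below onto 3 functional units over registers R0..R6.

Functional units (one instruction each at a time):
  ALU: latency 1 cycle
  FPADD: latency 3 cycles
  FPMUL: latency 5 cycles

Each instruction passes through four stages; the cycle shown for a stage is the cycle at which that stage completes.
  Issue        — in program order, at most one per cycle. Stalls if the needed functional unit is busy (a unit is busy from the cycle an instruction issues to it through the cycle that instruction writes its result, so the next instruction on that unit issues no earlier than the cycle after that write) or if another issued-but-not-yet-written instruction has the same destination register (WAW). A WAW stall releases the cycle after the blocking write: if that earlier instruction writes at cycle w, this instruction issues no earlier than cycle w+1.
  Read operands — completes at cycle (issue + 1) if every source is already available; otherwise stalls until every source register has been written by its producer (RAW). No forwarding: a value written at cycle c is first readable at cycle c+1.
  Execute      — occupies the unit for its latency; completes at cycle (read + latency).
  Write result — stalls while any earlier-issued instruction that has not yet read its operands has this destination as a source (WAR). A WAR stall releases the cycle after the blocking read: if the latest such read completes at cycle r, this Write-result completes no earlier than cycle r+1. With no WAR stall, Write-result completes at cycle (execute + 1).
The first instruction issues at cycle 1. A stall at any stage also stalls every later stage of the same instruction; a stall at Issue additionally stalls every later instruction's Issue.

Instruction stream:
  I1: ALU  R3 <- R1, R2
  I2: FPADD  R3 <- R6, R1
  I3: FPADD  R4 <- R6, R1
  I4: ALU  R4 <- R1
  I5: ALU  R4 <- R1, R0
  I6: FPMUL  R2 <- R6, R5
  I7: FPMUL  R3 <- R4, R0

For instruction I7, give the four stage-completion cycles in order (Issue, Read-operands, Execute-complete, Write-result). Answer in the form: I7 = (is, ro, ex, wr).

cycle 1: I1 issues→ALU
cycle 2: I1 reads
cycle 3: I1 exec-done
cycle 4: I1 writes R3
cycle 5: I2 issues→FPADD
cycle 6: I2 reads
cycle 9: I2 exec-done
cycle 10: I2 writes R3
cycle 11: I3 issues→FPADD
cycle 12: I3 reads
cycle 15: I3 exec-done
cycle 16: I3 writes R4
cycle 17: I4 issues→ALU
cycle 18: I4 reads
cycle 19: I4 exec-done
cycle 20: I4 writes R4
cycle 21: I5 issues→ALU
cycle 22: I5 reads, I6 issues→FPMUL
cycle 23: I5 exec-done, I6 reads
cycle 24: I5 writes R4
cycle 28: I6 exec-done
cycle 29: I6 writes R2
cycle 30: I7 issues→FPMUL
cycle 31: I7 reads
cycle 36: I7 exec-done
cycle 37: I7 writes R3

I7 = (30, 31, 36, 37)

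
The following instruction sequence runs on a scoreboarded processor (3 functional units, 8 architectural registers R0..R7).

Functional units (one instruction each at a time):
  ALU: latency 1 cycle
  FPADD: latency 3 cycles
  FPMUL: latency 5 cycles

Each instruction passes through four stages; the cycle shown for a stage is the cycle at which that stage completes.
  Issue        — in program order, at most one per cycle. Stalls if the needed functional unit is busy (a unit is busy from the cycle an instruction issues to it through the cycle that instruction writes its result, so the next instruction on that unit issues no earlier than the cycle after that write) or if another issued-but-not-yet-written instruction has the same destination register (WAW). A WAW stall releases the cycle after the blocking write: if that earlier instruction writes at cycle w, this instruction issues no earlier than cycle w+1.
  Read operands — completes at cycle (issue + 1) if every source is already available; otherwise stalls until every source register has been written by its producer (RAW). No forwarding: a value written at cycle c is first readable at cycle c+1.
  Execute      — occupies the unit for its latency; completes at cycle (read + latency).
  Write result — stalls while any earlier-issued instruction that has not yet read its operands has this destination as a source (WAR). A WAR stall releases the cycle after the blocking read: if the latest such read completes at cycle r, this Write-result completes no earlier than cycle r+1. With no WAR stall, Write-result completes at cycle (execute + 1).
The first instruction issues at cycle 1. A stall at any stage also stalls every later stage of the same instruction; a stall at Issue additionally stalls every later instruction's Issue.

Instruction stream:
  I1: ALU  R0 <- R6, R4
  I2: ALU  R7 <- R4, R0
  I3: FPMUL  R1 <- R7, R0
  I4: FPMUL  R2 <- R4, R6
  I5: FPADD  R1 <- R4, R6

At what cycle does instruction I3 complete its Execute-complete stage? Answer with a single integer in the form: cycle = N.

cycle 1: I1 dispatched to ALU
cycle 2: I1 operands ready
cycle 3: I1 complete
cycle 4: R0←I1
cycle 5: I2 dispatched to ALU
cycle 6: I2 operands ready · I3 dispatched to FPMUL
cycle 7: I2 complete
cycle 8: R7←I2
cycle 9: I3 operands ready
cycle 14: I3 complete
cycle 15: R1←I3
cycle 16: I4 dispatched to FPMUL
cycle 17: I4 operands ready · I5 dispatched to FPADD
cycle 18: I5 operands ready
cycle 21: I5 complete
cycle 22: I4 complete · R1←I5
cycle 23: R2←I4

cycle = 14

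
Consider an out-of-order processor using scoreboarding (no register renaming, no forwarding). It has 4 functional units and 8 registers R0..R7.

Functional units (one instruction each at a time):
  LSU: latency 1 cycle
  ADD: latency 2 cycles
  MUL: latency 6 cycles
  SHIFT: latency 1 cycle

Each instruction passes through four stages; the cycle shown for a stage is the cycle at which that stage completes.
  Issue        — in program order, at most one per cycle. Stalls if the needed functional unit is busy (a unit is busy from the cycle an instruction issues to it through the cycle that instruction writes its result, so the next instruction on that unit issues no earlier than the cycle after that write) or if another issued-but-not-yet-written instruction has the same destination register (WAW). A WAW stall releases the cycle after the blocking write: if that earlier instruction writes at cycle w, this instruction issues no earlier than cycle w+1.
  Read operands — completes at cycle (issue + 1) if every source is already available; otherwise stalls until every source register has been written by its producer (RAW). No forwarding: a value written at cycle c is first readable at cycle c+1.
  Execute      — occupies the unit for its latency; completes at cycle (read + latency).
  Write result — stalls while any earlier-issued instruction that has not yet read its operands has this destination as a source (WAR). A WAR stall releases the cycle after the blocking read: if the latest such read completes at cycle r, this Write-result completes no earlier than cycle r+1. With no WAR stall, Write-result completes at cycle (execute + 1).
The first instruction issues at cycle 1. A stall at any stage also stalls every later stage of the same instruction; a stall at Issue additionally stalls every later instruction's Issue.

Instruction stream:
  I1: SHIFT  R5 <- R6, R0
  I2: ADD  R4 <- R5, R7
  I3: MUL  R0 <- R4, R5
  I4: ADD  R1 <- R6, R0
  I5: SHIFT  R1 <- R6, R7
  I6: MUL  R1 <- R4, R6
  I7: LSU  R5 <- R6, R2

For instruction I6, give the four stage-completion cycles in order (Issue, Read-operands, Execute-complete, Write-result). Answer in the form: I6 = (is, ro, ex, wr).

I1: IS=1 RO=2 EX=3 WR=4
I2: IS=2 RO=5 EX=7 WR=8  [RAW R5: wait I1 write@4]
I3: IS=3 RO=9 EX=15 WR=16  [RAW R4: wait I2 write@8]
I4: IS=9 RO=17 EX=19 WR=20  [struct: ADD busy until I2 writes@8; RAW R0: wait I3 write@16]
I5: IS=21 RO=22 EX=23 WR=24  [WAW R1: wait I4 write@20]
I6: IS=25 RO=26 EX=32 WR=33  [WAW R1: wait I5 write@24]
I7: IS=26 RO=27 EX=28 WR=29

I6 = (25, 26, 32, 33)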